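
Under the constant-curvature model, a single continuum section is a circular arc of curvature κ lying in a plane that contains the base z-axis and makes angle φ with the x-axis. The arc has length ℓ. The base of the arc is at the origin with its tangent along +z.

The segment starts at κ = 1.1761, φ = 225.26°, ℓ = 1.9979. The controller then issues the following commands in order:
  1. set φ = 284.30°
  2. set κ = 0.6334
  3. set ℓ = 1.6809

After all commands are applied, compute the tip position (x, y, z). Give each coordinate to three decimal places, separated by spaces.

initial: κ=1.1761, φ=225.26°, ℓ=1.9979
cmd 1: set φ=284.30° → (κ,φ,ℓ)=(1.1761,284.30°,1.9979) → tip=(0.3576,-1.4027,0.6051)
cmd 2: set κ=0.6334 → (κ,φ,ℓ)=(0.6334,284.30°,1.9979) → tip=(0.2727,-1.0700,1.5058)
cmd 3: set ℓ=1.6809 → (κ,φ,ℓ)=(0.6334,284.30°,1.6809) → tip=(0.2009,-0.7882,1.3809)

0.201 -0.788 1.381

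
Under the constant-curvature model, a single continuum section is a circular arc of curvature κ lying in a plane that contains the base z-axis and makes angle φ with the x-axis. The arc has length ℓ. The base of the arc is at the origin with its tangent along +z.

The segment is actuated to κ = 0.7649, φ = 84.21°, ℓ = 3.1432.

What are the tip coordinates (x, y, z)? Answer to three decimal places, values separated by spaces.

θ = κ·ℓ = 0.7649 × 3.1432 = 2.40423 rad
ρ = (1 − cos θ)/κ = (1 − -0.74025)/0.7649 = 2.27513
z = sin θ / κ = 0.67234/0.7649 = 0.87898
x = ρ cos φ = 2.27513 × cos(84.21°) = 0.22952
y = ρ sin φ = 2.27513 × sin(84.21°) = 2.26352

0.230 2.264 0.879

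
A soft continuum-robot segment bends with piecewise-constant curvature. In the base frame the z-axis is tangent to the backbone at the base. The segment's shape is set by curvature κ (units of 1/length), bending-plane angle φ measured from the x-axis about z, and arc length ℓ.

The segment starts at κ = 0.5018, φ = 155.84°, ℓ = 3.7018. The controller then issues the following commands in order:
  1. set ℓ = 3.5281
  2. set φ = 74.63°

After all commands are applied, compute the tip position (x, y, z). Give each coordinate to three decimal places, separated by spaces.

0.633 2.303 1.953

initial: κ=0.5018, φ=155.84°, ℓ=3.7018
cmd 1: set ℓ=3.5281 → (κ,φ,ℓ)=(0.5018,155.84°,3.5281) → tip=(-2.1788,0.9774,1.9533)
cmd 2: set φ=74.63° → (κ,φ,ℓ)=(0.5018,74.63°,3.5281) → tip=(0.6329,2.3026,1.9533)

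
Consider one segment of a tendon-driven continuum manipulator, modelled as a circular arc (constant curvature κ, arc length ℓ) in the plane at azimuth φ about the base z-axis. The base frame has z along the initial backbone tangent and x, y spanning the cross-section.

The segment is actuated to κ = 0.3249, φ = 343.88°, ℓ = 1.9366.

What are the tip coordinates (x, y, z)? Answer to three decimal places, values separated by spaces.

0.566 -0.164 1.811

θ = κ·ℓ = 0.3249 × 1.9366 = 0.62920 rad
ρ = (1 − cos θ)/κ = (1 − 0.80850)/0.3249 = 0.58942
z = sin θ / κ = 0.58850/0.3249 = 1.81132
x = ρ cos φ = 0.58942 × cos(343.88°) = 0.56624
y = ρ sin φ = 0.58942 × sin(343.88°) = -0.16365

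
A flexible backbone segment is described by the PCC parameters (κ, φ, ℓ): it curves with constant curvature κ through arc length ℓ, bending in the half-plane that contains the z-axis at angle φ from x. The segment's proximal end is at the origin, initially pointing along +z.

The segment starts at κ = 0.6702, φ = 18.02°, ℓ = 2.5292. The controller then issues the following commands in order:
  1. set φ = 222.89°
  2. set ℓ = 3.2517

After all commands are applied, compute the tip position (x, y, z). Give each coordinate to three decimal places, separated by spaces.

initial: κ=0.6702, φ=18.02°, ℓ=2.5292
cmd 1: set φ=222.89° → (κ,φ,ℓ)=(0.6702,222.89°,2.5292) → tip=(-1.2287,-1.1414,1.4806)
cmd 2: set ℓ=3.2517 → (κ,φ,ℓ)=(0.6702,222.89°,3.2517) → tip=(-1.7181,-1.5960,1.2243)

-1.718 -1.596 1.224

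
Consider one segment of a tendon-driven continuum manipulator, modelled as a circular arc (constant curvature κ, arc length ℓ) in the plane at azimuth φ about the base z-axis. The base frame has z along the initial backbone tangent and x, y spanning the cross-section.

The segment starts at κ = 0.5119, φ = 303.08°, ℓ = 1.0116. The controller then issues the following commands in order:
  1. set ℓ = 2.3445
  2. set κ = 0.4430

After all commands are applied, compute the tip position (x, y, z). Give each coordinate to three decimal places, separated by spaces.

initial: κ=0.5119, φ=303.08°, ℓ=1.0116
cmd 1: set ℓ=2.3445 → (κ,φ,ℓ)=(0.5119,303.08°,2.3445) → tip=(0.6800,-1.0440,1.8209)
cmd 2: set κ=0.4430 → (κ,φ,ℓ)=(0.4430,303.08°,2.3445) → tip=(0.6069,-0.9317,1.9452)

0.607 -0.932 1.945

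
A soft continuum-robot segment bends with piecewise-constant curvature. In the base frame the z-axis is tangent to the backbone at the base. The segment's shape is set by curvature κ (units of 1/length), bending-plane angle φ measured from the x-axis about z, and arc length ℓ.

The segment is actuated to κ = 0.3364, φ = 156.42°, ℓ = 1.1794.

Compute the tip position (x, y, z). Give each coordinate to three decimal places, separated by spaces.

θ = κ·ℓ = 0.3364 × 1.1794 = 0.39675 rad
ρ = (1 − cos θ)/κ = (1 − 0.92232)/0.3364 = 0.23091
z = sin θ / κ = 0.38642/0.3364 = 1.14870
x = ρ cos φ = 0.23091 × cos(156.42°) = -0.21163
y = ρ sin φ = 0.23091 × sin(156.42°) = 0.09237

-0.212 0.092 1.149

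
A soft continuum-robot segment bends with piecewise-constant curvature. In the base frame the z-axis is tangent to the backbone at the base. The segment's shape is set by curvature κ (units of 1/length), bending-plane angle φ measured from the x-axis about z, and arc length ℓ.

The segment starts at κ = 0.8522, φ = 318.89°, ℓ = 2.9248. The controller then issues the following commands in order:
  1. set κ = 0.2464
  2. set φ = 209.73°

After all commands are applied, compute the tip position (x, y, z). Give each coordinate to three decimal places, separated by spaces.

-0.876 -0.500 2.678

initial: κ=0.8522, φ=318.89°, ℓ=2.9248
cmd 1: set κ=0.2464 → (κ,φ,ℓ)=(0.2464,318.89°,2.9248) → tip=(0.7603,-0.6635,2.6781)
cmd 2: set φ=209.73° → (κ,φ,ℓ)=(0.2464,209.73°,2.9248) → tip=(-0.8763,-0.5004,2.6781)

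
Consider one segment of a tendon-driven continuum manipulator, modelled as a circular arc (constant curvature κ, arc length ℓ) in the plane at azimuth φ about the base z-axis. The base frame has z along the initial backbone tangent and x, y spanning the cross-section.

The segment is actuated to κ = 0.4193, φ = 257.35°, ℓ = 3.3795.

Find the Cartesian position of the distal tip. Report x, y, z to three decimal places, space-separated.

θ = κ·ℓ = 0.4193 × 3.3795 = 1.41702 rad
ρ = (1 − cos θ)/κ = (1 − 0.15317)/0.4193 = 2.01964
z = sin θ / κ = 0.98820/0.4193 = 2.35679
x = ρ cos φ = 2.01964 × cos(257.35°) = -0.44229
y = ρ sin φ = 2.01964 × sin(257.35°) = -1.97061

-0.442 -1.971 2.357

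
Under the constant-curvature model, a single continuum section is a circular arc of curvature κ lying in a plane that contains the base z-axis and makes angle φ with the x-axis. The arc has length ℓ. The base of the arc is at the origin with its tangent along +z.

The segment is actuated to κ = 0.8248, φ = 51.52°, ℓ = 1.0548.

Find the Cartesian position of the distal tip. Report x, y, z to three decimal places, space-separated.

θ = κ·ℓ = 0.8248 × 1.0548 = 0.87000 rad
ρ = (1 − cos θ)/κ = (1 − 0.64483)/0.8248 = 0.43062
z = sin θ / κ = 0.76433/0.8248 = 0.92668
x = ρ cos φ = 0.43062 × cos(51.52°) = 0.26795
y = ρ sin φ = 0.43062 × sin(51.52°) = 0.33710

0.268 0.337 0.927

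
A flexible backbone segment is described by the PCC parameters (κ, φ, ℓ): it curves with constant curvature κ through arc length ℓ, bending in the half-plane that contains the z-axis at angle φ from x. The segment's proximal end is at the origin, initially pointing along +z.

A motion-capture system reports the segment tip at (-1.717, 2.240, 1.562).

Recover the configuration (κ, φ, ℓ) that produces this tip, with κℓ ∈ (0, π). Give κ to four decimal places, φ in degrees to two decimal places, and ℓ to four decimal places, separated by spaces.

ρ = √(x²+y²) = √(-1.717² + 2.240²) = 2.82236
φ = atan2(y, x) mod 360° = atan2(2.240, -1.717) = 127.4708°
|p|² = ρ² + z² = 2.82236² + 1.562² = 10.40553
κ = 2ρ / |p|² = 2×2.82236 / 10.40553 = 0.54247
θ = 2·atan2(ρ, z) = 2·atan2(2.82236, 1.562) = 2.13063 rad
ℓ = θ/κ = 2.13063/0.54247 = 3.92764

0.5425 127.47 3.9276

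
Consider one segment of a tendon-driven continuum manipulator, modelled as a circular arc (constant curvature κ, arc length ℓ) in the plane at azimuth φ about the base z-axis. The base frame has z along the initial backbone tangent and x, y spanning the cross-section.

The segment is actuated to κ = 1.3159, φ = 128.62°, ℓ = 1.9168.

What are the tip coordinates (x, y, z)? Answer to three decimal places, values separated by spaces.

-0.861 1.077 0.441

θ = κ·ℓ = 1.3159 × 1.9168 = 2.52232 rad
ρ = (1 − cos θ)/κ = (1 − -0.81430)/1.3159 = 1.37875
z = sin θ / κ = 0.58045/1.3159 = 0.44110
x = ρ cos φ = 1.37875 × cos(128.62°) = -0.86055
y = ρ sin φ = 1.37875 × sin(128.62°) = 1.07722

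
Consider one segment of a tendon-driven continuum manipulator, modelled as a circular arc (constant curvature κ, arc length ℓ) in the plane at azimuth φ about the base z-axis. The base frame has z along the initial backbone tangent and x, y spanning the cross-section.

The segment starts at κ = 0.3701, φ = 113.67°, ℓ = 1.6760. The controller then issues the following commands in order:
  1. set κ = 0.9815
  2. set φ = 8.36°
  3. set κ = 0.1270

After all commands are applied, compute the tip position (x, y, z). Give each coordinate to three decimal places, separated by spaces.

initial: κ=0.3701, φ=113.67°, ℓ=1.6760
cmd 1: set κ=0.9815 → (κ,φ,ℓ)=(0.9815,113.67°,1.6760) → tip=(-0.4394,1.0023,1.0160)
cmd 2: set φ=8.36° → (κ,φ,ℓ)=(0.9815,8.36°,1.6760) → tip=(1.0827,0.1591,1.0160)
cmd 3: set κ=0.1270 → (κ,φ,ℓ)=(0.1270,8.36°,1.6760) → tip=(0.1758,0.0258,1.6634)

0.176 0.026 1.663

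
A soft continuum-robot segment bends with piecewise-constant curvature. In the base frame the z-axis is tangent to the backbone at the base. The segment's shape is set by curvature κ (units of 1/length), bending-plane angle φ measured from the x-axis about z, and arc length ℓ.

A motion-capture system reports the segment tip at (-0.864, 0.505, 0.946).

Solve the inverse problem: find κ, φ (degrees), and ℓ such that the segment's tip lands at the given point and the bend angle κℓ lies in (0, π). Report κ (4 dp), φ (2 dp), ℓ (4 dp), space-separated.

ρ = √(x²+y²) = √(-0.864² + 0.505²) = 1.00076
φ = atan2(y, x) mod 360° = atan2(0.505, -0.864) = 149.6941°
|p|² = ρ² + z² = 1.00076² + 0.946² = 1.89644
κ = 2ρ / |p|² = 2×1.00076 / 1.89644 = 1.05541
θ = 2·atan2(ρ, z) = 2·atan2(1.00076, 0.946) = 1.62704 rad
ℓ = θ/κ = 1.62704/1.05541 = 1.54162

1.0554 149.69 1.5416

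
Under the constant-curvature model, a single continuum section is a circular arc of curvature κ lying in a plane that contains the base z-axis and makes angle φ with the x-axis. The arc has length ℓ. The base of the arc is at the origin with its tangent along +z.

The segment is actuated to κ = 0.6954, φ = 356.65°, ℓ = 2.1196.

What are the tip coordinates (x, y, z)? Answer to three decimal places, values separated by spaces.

1.297 -0.076 1.431

θ = κ·ℓ = 0.6954 × 2.1196 = 1.47397 rad
ρ = (1 − cos θ)/κ = (1 − 0.09668)/0.6954 = 1.29900
z = sin θ / κ = 0.99532/0.6954 = 1.43129
x = ρ cos φ = 1.29900 × cos(356.65°) = 1.29678
y = ρ sin φ = 1.29900 × sin(356.65°) = -0.07591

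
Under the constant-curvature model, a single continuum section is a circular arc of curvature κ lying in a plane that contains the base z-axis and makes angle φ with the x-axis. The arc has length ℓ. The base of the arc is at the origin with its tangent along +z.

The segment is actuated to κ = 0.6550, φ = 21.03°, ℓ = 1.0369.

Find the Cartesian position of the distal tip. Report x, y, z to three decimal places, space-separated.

0.316 0.122 0.959

θ = κ·ℓ = 0.6550 × 1.0369 = 0.67917 rad
ρ = (1 − cos θ)/κ = (1 − 0.77809)/0.6550 = 0.33879
z = sin θ / κ = 0.62815/0.6550 = 0.95900
x = ρ cos φ = 0.33879 × cos(21.03°) = 0.31622
y = ρ sin φ = 0.33879 × sin(21.03°) = 0.12158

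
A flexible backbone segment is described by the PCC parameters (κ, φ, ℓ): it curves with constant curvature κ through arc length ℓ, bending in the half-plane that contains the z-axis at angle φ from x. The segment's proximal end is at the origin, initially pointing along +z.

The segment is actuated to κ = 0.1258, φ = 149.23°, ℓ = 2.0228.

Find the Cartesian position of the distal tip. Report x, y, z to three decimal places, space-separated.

θ = κ·ℓ = 0.1258 × 2.0228 = 0.25447 rad
ρ = (1 − cos θ)/κ = (1 − 0.96780)/0.1258 = 0.25598
z = sin θ / κ = 0.25173/0.1258 = 2.00104
x = ρ cos φ = 0.25598 × cos(149.23°) = -0.21995
y = ρ sin φ = 0.25598 × sin(149.23°) = 0.13096

-0.220 0.131 2.001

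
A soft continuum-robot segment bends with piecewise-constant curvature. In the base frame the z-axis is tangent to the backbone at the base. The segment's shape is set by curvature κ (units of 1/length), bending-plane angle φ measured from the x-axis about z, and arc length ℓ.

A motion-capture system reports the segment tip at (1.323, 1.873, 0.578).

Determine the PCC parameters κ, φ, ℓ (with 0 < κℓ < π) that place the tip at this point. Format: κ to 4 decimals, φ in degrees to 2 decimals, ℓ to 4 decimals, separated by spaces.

ρ = √(x²+y²) = √(1.323² + 1.873²) = 2.29313
φ = atan2(y, x) mod 360° = atan2(1.873, 1.323) = 54.7644°
|p|² = ρ² + z² = 2.29313² + 0.578² = 5.59254
κ = 2ρ / |p|² = 2×2.29313 / 5.59254 = 0.82007
θ = 2·atan2(ρ, z) = 2·atan2(2.29313, 0.578) = 2.64777 rad
ℓ = θ/κ = 2.64777/0.82007 = 3.22871

0.8201 54.76 3.2287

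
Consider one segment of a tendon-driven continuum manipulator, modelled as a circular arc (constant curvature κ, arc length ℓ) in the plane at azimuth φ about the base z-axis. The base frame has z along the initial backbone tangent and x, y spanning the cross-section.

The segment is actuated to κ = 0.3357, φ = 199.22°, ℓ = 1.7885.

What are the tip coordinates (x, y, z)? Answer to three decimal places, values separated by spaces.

-0.492 -0.172 1.683

θ = κ·ℓ = 0.3357 × 1.7885 = 0.60040 rad
ρ = (1 − cos θ)/κ = (1 − 0.82511)/0.3357 = 0.52097
z = sin θ / κ = 0.56497/0.3357 = 1.68297
x = ρ cos φ = 0.52097 × cos(199.22°) = -0.49193
y = ρ sin φ = 0.52097 × sin(199.22°) = -0.17150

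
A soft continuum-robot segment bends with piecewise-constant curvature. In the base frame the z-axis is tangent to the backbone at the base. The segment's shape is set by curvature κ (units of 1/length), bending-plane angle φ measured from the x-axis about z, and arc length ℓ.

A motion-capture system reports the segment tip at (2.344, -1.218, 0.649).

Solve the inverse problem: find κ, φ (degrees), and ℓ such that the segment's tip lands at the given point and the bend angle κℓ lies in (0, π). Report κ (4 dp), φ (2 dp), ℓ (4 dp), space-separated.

0.7140 332.54 3.7250

ρ = √(x²+y²) = √(2.344² + -1.218²) = 2.64156
φ = atan2(y, x) mod 360° = atan2(-1.218, 2.344) = 332.5425°
|p|² = ρ² + z² = 2.64156² + 0.649² = 7.39906
κ = 2ρ / |p|² = 2×2.64156 / 7.39906 = 0.71403
θ = 2·atan2(ρ, z) = 2·atan2(2.64156, 0.649) = 2.65976 rad
ℓ = θ/κ = 2.65976/0.71403 = 3.72502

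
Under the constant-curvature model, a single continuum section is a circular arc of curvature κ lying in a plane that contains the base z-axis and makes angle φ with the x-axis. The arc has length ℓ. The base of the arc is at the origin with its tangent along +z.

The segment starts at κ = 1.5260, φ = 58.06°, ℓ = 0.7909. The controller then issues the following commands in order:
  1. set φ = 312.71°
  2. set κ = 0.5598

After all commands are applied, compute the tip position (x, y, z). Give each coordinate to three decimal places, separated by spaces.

0.117 -0.127 0.765

initial: κ=1.5260, φ=58.06°, ℓ=0.7909
cmd 1: set φ=312.71° → (κ,φ,ℓ)=(1.5260,312.71°,0.7909) → tip=(0.2863,-0.3101,0.6124)
cmd 2: set κ=0.5598 → (κ,φ,ℓ)=(0.5598,312.71°,0.7909) → tip=(0.1168,-0.1266,0.7653)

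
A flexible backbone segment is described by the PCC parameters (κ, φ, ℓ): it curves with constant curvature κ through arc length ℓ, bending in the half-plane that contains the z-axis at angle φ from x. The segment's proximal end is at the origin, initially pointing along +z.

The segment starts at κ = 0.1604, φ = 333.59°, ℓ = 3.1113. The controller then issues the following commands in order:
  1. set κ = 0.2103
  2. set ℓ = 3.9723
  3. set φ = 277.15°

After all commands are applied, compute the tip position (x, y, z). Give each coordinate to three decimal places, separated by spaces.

0.195 -1.553 3.526

initial: κ=0.1604, φ=333.59°, ℓ=3.1113
cmd 1: set κ=0.2103 → (κ,φ,ℓ)=(0.2103,333.59°,3.1113) → tip=(0.8796,-0.4368,2.8940)
cmd 2: set ℓ=3.9723 → (κ,φ,ℓ)=(0.2103,333.59°,3.9723) → tip=(1.4016,-0.6961,3.5261)
cmd 3: set φ=277.15° → (κ,φ,ℓ)=(0.2103,277.15°,3.9723) → tip=(0.1948,-1.5527,3.5261)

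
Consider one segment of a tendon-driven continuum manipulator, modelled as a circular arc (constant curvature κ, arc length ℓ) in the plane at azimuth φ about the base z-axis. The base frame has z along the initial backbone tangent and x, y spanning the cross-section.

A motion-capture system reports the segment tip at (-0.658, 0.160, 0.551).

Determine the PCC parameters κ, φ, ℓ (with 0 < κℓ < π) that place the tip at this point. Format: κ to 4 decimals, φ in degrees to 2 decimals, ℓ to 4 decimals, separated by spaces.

1.7770 166.33 0.9992

ρ = √(x²+y²) = √(-0.658² + 0.160²) = 0.67717
φ = atan2(y, x) mod 360° = atan2(0.160, -0.658) = 166.3331°
|p|² = ρ² + z² = 0.67717² + 0.551² = 0.76217
κ = 2ρ / |p|² = 2×0.67717 / 0.76217 = 1.77697
θ = 2·atan2(ρ, z) = 2·atan2(0.67717, 0.551) = 1.77554 rad
ℓ = θ/κ = 1.77554/1.77697 = 0.99920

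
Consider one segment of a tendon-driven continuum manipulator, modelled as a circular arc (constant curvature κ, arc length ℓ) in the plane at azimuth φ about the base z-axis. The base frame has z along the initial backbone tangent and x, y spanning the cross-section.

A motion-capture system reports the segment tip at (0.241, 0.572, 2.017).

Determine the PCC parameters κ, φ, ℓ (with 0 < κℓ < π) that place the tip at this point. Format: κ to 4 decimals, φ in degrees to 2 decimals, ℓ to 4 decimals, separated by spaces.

0.2787 67.15 2.1420

ρ = √(x²+y²) = √(0.241² + 0.572²) = 0.62070
φ = atan2(y, x) mod 360° = atan2(0.572, 0.241) = 67.1529°
|p|² = ρ² + z² = 0.62070² + 2.017² = 4.45355
κ = 2ρ / |p|² = 2×0.62070 / 4.45355 = 0.27874
θ = 2·atan2(ρ, z) = 2·atan2(0.62070, 2.017) = 0.59707 rad
ℓ = θ/κ = 0.59707/0.27874 = 2.14202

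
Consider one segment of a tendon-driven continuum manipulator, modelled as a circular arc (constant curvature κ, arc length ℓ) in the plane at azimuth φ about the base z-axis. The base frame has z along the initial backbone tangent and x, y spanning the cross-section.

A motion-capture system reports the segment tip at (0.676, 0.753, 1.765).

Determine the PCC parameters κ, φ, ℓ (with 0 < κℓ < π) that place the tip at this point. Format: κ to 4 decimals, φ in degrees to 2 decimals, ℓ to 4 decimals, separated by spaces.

ρ = √(x²+y²) = √(0.676² + 0.753²) = 1.01192
φ = atan2(y, x) mod 360° = atan2(0.753, 0.676) = 48.0843°
|p|² = ρ² + z² = 1.01192² + 1.765² = 4.13921
κ = 2ρ / |p|² = 2×1.01192 / 4.13921 = 0.48894
θ = 2·atan2(ρ, z) = 2·atan2(1.01192, 1.765) = 1.04115 rad
ℓ = θ/κ = 1.04115/0.48894 = 2.12939

0.4889 48.08 2.1294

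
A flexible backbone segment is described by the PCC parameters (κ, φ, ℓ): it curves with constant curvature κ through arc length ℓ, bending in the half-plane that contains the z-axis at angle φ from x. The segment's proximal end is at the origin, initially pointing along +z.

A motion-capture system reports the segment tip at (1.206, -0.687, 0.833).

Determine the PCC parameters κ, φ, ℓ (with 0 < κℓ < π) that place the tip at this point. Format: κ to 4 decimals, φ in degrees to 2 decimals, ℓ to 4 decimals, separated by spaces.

1.0594 330.33 1.9450

ρ = √(x²+y²) = √(1.206² + -0.687²) = 1.38795
φ = atan2(y, x) mod 360° = atan2(-0.687, 1.206) = 330.3319°
|p|² = ρ² + z² = 1.38795² + 0.833² = 2.62029
κ = 2ρ / |p|² = 2×1.38795 / 2.62029 = 1.05938
θ = 2·atan2(ρ, z) = 2·atan2(1.38795, 0.833) = 2.06051 rad
ℓ = θ/κ = 2.06051/1.05938 = 1.94501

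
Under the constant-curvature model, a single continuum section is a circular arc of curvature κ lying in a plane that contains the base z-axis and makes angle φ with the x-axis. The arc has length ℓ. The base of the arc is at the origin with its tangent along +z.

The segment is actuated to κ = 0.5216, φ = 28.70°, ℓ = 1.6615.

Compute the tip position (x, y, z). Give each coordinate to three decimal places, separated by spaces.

θ = κ·ℓ = 0.5216 × 1.6615 = 0.86664 rad
ρ = (1 − cos θ)/κ = (1 − 0.64739)/0.5216 = 0.67601
z = sin θ / κ = 0.76216/0.5216 = 1.46119
x = ρ cos φ = 0.67601 × cos(28.70°) = 0.59296
y = ρ sin φ = 0.67601 × sin(28.70°) = 0.32464

0.593 0.325 1.461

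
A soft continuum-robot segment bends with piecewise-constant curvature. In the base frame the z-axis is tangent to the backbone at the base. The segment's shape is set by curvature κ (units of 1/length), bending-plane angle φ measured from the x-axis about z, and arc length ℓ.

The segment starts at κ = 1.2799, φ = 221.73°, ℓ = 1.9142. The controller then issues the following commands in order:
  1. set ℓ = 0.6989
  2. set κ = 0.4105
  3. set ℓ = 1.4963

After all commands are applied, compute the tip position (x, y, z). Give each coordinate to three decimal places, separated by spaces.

initial: κ=1.2799, φ=221.73°, ℓ=1.9142
cmd 1: set ℓ=0.6989 → (κ,φ,ℓ)=(1.2799,221.73°,0.6989) → tip=(-0.2181,-0.1946,0.6094)
cmd 2: set κ=0.4105 → (κ,φ,ℓ)=(0.4105,221.73°,0.6989) → tip=(-0.0743,-0.0663,0.6894)
cmd 3: set ℓ=1.4963 → (κ,φ,ℓ)=(0.4105,221.73°,1.4963) → tip=(-0.3323,-0.2964,1.4040)

-0.332 -0.296 1.404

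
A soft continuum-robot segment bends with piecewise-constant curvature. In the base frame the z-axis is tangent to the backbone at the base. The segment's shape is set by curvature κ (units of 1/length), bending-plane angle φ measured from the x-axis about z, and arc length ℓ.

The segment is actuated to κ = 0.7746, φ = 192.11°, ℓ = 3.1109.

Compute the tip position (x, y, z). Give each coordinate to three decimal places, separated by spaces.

-2.201 -0.472 0.863

θ = κ·ℓ = 0.7746 × 3.1109 = 2.40970 rad
ρ = (1 − cos θ)/κ = (1 − -0.74391)/0.7746 = 2.25137
z = sin θ / κ = 0.66828/0.7746 = 0.86274
x = ρ cos φ = 2.25137 × cos(192.11°) = -2.20127
y = ρ sin φ = 2.25137 × sin(192.11°) = -0.47231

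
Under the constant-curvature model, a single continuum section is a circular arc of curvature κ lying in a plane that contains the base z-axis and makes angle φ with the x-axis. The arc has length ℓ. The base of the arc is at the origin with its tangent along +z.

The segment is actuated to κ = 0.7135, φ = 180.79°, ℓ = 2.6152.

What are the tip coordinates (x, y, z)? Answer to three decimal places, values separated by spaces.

θ = κ·ℓ = 0.7135 × 2.6152 = 1.86595 rad
ρ = (1 − cos θ)/κ = (1 − -0.29088)/0.7135 = 1.80923
z = sin θ / κ = 0.95676/0.7135 = 1.34094
x = ρ cos φ = 1.80923 × cos(180.79°) = -1.80905
y = ρ sin φ = 1.80923 × sin(180.79°) = -0.02494

-1.809 -0.025 1.341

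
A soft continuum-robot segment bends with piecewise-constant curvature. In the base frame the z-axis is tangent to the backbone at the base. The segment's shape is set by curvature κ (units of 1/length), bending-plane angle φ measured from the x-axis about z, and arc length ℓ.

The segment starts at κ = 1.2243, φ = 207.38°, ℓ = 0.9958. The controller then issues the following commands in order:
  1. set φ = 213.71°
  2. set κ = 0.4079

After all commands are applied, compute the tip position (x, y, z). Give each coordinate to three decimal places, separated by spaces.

initial: κ=1.2243, φ=207.38°, ℓ=0.9958
cmd 1: set φ=213.71° → (κ,φ,ℓ)=(1.2243,213.71°,0.9958) → tip=(-0.4454,-0.2972,0.7668)
cmd 2: set κ=0.4079 → (κ,φ,ℓ)=(0.4079,213.71°,0.9958) → tip=(-0.1659,-0.1107,0.9686)

-0.166 -0.111 0.969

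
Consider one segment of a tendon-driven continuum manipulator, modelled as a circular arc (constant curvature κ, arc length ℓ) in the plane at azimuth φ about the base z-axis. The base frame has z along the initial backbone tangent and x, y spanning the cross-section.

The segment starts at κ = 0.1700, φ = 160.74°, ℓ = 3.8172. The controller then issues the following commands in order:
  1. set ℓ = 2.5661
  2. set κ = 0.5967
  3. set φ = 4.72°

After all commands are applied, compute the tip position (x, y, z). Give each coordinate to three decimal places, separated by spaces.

initial: κ=0.1700, φ=160.74°, ℓ=3.8172
cmd 1: set ℓ=2.5661 → (κ,φ,ℓ)=(0.1700,160.74°,2.5661) → tip=(-0.5201,0.1817,2.4855)
cmd 2: set κ=0.5967 → (κ,φ,ℓ)=(0.5967,160.74°,2.5661) → tip=(-1.5194,0.5309,1.6746)
cmd 3: set φ=4.72° → (κ,φ,ℓ)=(0.5967,4.72°,2.5661) → tip=(1.6041,0.1324,1.6746)

1.604 0.132 1.675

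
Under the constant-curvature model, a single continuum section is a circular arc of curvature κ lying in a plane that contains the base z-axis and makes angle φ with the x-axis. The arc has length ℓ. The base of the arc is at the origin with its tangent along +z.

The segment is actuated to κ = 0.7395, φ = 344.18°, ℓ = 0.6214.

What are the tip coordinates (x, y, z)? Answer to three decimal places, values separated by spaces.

0.135 -0.038 0.600

θ = κ·ℓ = 0.7395 × 0.6214 = 0.45953 rad
ρ = (1 − cos θ)/κ = (1 − 0.89626)/0.7395 = 0.14028
z = sin θ / κ = 0.44352/0.7395 = 0.59976
x = ρ cos φ = 0.14028 × cos(344.18°) = 0.13497
y = ρ sin φ = 0.14028 × sin(344.18°) = -0.03824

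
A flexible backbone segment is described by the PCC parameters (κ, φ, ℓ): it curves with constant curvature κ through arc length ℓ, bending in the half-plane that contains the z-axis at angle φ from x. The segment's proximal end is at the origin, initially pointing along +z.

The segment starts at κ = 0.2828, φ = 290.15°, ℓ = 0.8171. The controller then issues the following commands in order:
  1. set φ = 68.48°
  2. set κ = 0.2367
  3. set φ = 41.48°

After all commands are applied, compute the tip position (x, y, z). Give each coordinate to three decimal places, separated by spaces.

0.059 0.052 0.812

initial: κ=0.2828, φ=290.15°, ℓ=0.8171
cmd 1: set φ=68.48° → (κ,φ,ℓ)=(0.2828,68.48°,0.8171) → tip=(0.0345,0.0874,0.8098)
cmd 2: set κ=0.2367 → (κ,φ,ℓ)=(0.2367,68.48°,0.8171) → tip=(0.0289,0.0733,0.8120)
cmd 3: set φ=41.48° → (κ,φ,ℓ)=(0.2367,41.48°,0.8171) → tip=(0.0590,0.0522,0.8120)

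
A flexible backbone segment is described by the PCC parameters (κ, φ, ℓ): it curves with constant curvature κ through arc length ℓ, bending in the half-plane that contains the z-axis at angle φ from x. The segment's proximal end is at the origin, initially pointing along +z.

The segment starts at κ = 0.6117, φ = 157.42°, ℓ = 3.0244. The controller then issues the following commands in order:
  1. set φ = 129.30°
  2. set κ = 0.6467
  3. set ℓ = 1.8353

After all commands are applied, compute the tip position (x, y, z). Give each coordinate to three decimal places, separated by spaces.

-0.613 0.748 1.434

initial: κ=0.6117, φ=157.42°, ℓ=3.0244
cmd 1: set φ=129.30° → (κ,φ,ℓ)=(0.6117,129.30°,3.0244) → tip=(-1.3208,1.6137,1.5715)
cmd 2: set κ=0.6467 → (κ,φ,ℓ)=(0.6467,129.30°,3.0244) → tip=(-1.3473,1.6461,1.4331)
cmd 3: set ℓ=1.8353 → (κ,φ,ℓ)=(0.6467,129.30°,1.8353) → tip=(-0.6126,0.7484,1.4338)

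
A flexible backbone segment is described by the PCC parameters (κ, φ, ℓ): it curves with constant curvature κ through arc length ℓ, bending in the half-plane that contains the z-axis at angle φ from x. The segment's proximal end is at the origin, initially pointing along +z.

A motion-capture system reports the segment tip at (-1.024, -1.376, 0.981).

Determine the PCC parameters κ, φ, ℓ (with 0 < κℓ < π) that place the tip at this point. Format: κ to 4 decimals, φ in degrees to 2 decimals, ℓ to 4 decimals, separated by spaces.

0.8786 233.34 2.3930

ρ = √(x²+y²) = √(-1.024² + -1.376²) = 1.71521
φ = atan2(y, x) mod 360° = atan2(-1.376, -1.024) = 233.3439°
|p|² = ρ² + z² = 1.71521² + 0.981² = 3.90431
κ = 2ρ / |p|² = 2×1.71521 / 3.90431 = 0.87862
θ = 2·atan2(ρ, z) = 2·atan2(1.71521, 0.981) = 2.10253 rad
ℓ = θ/κ = 2.10253/0.87862 = 2.39298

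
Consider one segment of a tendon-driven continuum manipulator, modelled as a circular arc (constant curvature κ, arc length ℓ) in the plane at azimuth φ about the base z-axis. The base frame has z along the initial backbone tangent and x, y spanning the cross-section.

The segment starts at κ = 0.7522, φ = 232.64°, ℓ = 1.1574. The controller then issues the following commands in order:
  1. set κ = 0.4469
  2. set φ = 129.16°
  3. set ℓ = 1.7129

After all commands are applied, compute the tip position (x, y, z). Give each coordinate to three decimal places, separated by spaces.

initial: κ=0.7522, φ=232.64°, ℓ=1.1574
cmd 1: set κ=0.4469 → (κ,φ,ℓ)=(0.4469,232.64°,1.1574) → tip=(-0.1776,-0.2327,1.1065)
cmd 2: set φ=129.16° → (κ,φ,ℓ)=(0.4469,129.16°,1.1574) → tip=(-0.1848,0.2270,1.1065)
cmd 3: set ℓ=1.7129 → (κ,φ,ℓ)=(0.4469,129.16°,1.7129) → tip=(-0.3942,0.4840,1.5504)

-0.394 0.484 1.550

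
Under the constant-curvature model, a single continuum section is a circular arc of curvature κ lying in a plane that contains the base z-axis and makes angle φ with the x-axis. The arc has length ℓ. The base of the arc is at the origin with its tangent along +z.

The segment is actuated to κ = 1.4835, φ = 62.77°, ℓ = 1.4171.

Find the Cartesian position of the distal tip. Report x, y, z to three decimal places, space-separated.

0.465 0.903 0.581

θ = κ·ℓ = 1.4835 × 1.4171 = 2.10227 rad
ρ = (1 − cos θ)/κ = (1 − -0.50680)/1.4835 = 1.01571
z = sin θ / κ = 0.86206/1.4835 = 0.58110
x = ρ cos φ = 1.01571 × cos(62.77°) = 0.46475
y = ρ sin φ = 1.01571 × sin(62.77°) = 0.90314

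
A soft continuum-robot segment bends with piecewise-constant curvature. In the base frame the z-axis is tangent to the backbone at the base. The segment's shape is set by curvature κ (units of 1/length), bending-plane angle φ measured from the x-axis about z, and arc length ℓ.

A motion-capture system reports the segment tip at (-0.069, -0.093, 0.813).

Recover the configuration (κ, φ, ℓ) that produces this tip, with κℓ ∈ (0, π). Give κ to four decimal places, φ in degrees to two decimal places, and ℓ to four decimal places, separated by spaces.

ρ = √(x²+y²) = √(-0.069² + -0.093²) = 0.11580
φ = atan2(y, x) mod 360° = atan2(-0.093, -0.069) = 233.4270°
|p|² = ρ² + z² = 0.11580² + 0.813² = 0.67438
κ = 2ρ / |p|² = 2×0.11580 / 0.67438 = 0.34343
θ = 2·atan2(ρ, z) = 2·atan2(0.11580, 0.813) = 0.28297 rad
ℓ = θ/κ = 0.28297/0.34343 = 0.82395

0.3434 233.43 0.8240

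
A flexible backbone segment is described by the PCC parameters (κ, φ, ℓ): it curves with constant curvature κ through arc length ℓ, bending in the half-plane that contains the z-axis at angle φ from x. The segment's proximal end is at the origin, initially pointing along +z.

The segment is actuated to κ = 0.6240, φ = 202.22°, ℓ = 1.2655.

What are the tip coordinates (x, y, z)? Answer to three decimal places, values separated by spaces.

θ = κ·ℓ = 0.6240 × 1.2655 = 0.78967 rad
ρ = (1 − cos θ)/κ = (1 − 0.70408)/0.6240 = 0.47423
z = sin θ / κ = 0.71012/0.6240 = 1.13802
x = ρ cos φ = 0.47423 × cos(202.22°) = -0.43902
y = ρ sin φ = 0.47423 × sin(202.22°) = -0.17934

-0.439 -0.179 1.138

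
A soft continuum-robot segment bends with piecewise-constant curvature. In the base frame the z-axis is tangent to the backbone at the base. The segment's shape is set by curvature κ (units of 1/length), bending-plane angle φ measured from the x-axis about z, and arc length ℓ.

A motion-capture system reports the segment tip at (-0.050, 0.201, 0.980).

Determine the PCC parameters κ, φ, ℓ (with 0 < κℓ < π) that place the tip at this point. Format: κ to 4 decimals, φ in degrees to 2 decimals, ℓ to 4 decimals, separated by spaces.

ρ = √(x²+y²) = √(-0.050² + 0.201²) = 0.20713
φ = atan2(y, x) mod 360° = atan2(0.201, -0.050) = 103.9692°
|p|² = ρ² + z² = 0.20713² + 0.980² = 1.00330
κ = 2ρ / |p|² = 2×0.20713 / 1.00330 = 0.41289
θ = 2·atan2(ρ, z) = 2·atan2(0.20713, 0.980) = 0.41657 rad
ℓ = θ/κ = 0.41657/0.41289 = 1.00893

0.4129 103.97 1.0089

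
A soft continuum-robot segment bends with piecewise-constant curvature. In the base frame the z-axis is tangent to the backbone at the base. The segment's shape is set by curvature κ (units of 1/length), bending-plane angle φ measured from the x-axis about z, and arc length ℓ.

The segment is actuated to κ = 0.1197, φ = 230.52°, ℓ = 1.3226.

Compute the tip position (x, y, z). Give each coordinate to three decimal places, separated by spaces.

θ = κ·ℓ = 0.1197 × 1.3226 = 0.15832 rad
ρ = (1 − cos θ)/κ = (1 − 0.98749)/0.1197 = 0.10448
z = sin θ / κ = 0.15765/0.1197 = 1.31708
x = ρ cos φ = 0.10448 × cos(230.52°) = -0.06643
y = ρ sin φ = 0.10448 × sin(230.52°) = -0.08064

-0.066 -0.081 1.317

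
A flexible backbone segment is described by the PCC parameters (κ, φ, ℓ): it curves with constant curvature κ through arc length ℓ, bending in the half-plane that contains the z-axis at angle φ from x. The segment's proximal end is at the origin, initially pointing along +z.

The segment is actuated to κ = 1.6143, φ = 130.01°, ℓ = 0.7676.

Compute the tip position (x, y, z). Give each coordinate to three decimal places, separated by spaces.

-0.269 0.320 0.586

θ = κ·ℓ = 1.6143 × 0.7676 = 1.23914 rad
ρ = (1 − cos θ)/κ = (1 − 0.32561)/1.6143 = 0.41776
z = sin θ / κ = 0.94550/1.6143 = 0.58570
x = ρ cos φ = 0.41776 × cos(130.01°) = -0.26859
y = ρ sin φ = 0.41776 × sin(130.01°) = 0.31997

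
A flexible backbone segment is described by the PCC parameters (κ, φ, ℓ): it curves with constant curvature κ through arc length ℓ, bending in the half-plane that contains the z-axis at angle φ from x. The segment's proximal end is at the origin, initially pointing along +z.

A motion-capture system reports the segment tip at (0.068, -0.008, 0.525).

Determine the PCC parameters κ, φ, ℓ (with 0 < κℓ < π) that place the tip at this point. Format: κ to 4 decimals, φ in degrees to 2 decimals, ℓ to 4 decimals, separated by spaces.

ρ = √(x²+y²) = √(0.068² + -0.008²) = 0.06847
φ = atan2(y, x) mod 360° = atan2(-0.008, 0.068) = 353.2902°
|p|² = ρ² + z² = 0.06847² + 0.525² = 0.28031
κ = 2ρ / |p|² = 2×0.06847 / 0.28031 = 0.48852
θ = 2·atan2(ρ, z) = 2·atan2(0.06847, 0.525) = 0.25937 rad
ℓ = θ/κ = 0.25937/0.48852 = 0.53093

0.4885 353.29 0.5309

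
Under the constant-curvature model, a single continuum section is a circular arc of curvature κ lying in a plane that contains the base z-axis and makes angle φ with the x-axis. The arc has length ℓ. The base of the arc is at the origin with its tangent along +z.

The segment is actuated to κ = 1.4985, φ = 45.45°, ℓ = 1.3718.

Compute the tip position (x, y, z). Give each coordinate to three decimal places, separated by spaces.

0.686 0.697 0.590

θ = κ·ℓ = 1.4985 × 1.3718 = 2.05564 rad
ρ = (1 − cos θ)/κ = (1 − -0.46607)/1.4985 = 0.97836
z = sin θ / κ = 0.88475/1.4985 = 0.59042
x = ρ cos φ = 0.97836 × cos(45.45°) = 0.68635
y = ρ sin φ = 0.97836 × sin(45.45°) = 0.69722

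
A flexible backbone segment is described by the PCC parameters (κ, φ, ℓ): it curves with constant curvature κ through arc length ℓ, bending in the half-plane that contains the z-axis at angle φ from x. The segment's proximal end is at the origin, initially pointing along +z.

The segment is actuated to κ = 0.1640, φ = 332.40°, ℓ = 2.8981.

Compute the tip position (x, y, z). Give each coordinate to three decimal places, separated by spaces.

θ = κ·ℓ = 0.1640 × 2.8981 = 0.47529 rad
ρ = (1 − cos θ)/κ = (1 − 0.88916)/0.1640 = 0.67585
z = sin θ / κ = 0.45759/0.1640 = 2.79021
x = ρ cos φ = 0.67585 × cos(332.40°) = 0.59894
y = ρ sin φ = 0.67585 × sin(332.40°) = -0.31312

0.599 -0.313 2.790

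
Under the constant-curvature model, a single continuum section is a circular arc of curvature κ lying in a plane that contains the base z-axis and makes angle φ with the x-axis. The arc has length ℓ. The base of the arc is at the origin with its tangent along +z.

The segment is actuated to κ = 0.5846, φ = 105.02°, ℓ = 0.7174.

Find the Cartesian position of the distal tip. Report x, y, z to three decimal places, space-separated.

θ = κ·ℓ = 0.5846 × 0.7174 = 0.41939 rad
ρ = (1 − cos θ)/κ = (1 − 0.91334)/0.5846 = 0.14824
z = sin θ / κ = 0.40721/0.5846 = 0.69655
x = ρ cos φ = 0.14824 × cos(105.02°) = -0.03842
y = ρ sin φ = 0.14824 × sin(105.02°) = 0.14318

-0.038 0.143 0.697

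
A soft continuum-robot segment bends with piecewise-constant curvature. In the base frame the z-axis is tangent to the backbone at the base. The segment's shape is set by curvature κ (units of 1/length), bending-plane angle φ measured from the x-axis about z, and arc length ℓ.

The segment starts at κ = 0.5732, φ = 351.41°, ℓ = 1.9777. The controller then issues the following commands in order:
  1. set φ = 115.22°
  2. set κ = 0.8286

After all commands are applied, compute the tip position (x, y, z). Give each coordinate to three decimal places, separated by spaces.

initial: κ=0.5732, φ=351.41°, ℓ=1.9777
cmd 1: set φ=115.22° → (κ,φ,ℓ)=(0.5732,115.22°,1.9777) → tip=(-0.4286,0.9101,1.5805)
cmd 2: set κ=0.8286 → (κ,φ,ℓ)=(0.8286,115.22°,1.9777) → tip=(-0.5491,1.1659,1.2041)

-0.549 1.166 1.204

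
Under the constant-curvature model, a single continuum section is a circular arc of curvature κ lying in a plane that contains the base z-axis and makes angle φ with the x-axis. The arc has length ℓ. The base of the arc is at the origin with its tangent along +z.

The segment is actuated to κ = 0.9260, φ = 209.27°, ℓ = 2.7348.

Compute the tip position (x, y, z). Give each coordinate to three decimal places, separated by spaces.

θ = κ·ℓ = 0.9260 × 2.7348 = 2.53242 rad
ρ = (1 − cos θ)/κ = (1 − -0.82012)/0.9260 = 1.96558
z = sin θ / κ = 0.57219/0.9260 = 0.61791
x = ρ cos φ = 1.96558 × cos(209.27°) = -1.71462
y = ρ sin φ = 1.96558 × sin(209.27°) = -0.96102

-1.715 -0.961 0.618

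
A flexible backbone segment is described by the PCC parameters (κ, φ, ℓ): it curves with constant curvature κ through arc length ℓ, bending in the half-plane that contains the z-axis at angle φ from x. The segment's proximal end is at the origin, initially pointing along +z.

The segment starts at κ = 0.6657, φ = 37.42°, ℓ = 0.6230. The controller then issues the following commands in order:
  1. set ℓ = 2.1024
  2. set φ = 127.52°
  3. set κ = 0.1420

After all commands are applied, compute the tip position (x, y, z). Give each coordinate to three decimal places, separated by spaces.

-0.190 0.247 2.071

initial: κ=0.6657, φ=37.42°, ℓ=0.6230
cmd 1: set ℓ=2.1024 → (κ,φ,ℓ)=(0.6657,37.42°,2.1024) → tip=(0.9897,0.7573,1.4802)
cmd 2: set φ=127.52° → (κ,φ,ℓ)=(0.6657,127.52°,2.1024) → tip=(-0.7590,0.9884,1.4802)
cmd 3: set κ=0.1420 → (κ,φ,ℓ)=(0.1420,127.52°,2.1024) → tip=(-0.1897,0.2471,2.0713)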